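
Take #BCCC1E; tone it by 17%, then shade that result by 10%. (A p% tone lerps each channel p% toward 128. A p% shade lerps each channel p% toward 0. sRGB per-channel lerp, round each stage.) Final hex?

#A0AC2A

#BCCC1E is rgb(188, 204, 30).
Per channel, c → c + 0.17(128 − c):
  R: 188 − 10.2 = 177.8 → 178
  G: 204 + 0.17×(128−204) = 204 − 12.92 = 191.08 → 191
  B: 30 + 16.66 = 46.66 → 47
After the tone: rgb(178, 191, 47) = #B2BF2F.
Lerp each channel 10% toward 0:
  R: 178 − 17.8 = 160.2 → 160
  G: 191 + 0.1×(0−191) = 191 − 19.1 = 171.9 → 172
  B: 47 − 4.7 = 42.3 → 42
rgb(160, 172, 42) = #A0AC2A.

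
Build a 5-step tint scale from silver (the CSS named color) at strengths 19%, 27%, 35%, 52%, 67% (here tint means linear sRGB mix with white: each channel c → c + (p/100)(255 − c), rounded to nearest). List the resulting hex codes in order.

CSS silver is rgb(192, 192, 192).
19%: (192 + 11.97 = 203.97→204, 192 + 11.97 = 203.97→204, 192 + 11.97 = 203.97→204) → #cccccc
27%: (192 + 17.01 = 209.01→209, 192 + 17.01 = 209.01→209, 192 + 17.01 = 209.01→209) → #d1d1d1
35%: (192 + 22.05 = 214.05→214, 192 + 22.05 = 214.05→214, 192 + 22.05 = 214.05→214) → #d6d6d6
52%: (192 + 32.76 = 224.76→225, 192 + 32.76 = 224.76→225, 192 + 32.76 = 224.76→225) → #e1e1e1
67%: (192 + 42.21 = 234.21→234, 192 + 42.21 = 234.21→234, 192 + 42.21 = 234.21→234) → #eaeaea

#cccccc, #d1d1d1, #d6d6d6, #e1e1e1, #eaeaea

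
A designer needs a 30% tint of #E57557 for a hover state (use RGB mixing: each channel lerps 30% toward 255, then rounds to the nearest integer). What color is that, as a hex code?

#ED9E89

#E57557 is rgb(229, 117, 87).
Per channel, c → c + 0.3(255 − c):
  R: 229 + 0.3×(255−229) = 229 + 7.8 = 236.8 → 237
  G: 117 + 0.3×(255−117) = 117 + 41.4 = 158.4 → 158
  B: 87 + 0.3×(255−87) = 87 + 50.4 = 137.4 → 137
rgb(237, 158, 137) = #ED9E89.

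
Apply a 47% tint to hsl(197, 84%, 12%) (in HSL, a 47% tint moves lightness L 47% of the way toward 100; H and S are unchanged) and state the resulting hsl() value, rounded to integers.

L moves 47% from 12 toward 100: 12 + 41.36 = 53.36 → 53.
H and S are unchanged.

hsl(197, 84%, 53%)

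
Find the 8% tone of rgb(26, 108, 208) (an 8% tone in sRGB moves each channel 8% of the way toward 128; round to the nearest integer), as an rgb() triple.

Per channel, c → c + 0.08(128 − c):
  R: 26 + 8.16 = 34.16 → 34
  G: 108 + 1.6 = 109.6 → 110
  B: 208 + 0.08×(128−208) = 208 − 6.4 = 201.6 → 202

rgb(34, 110, 202)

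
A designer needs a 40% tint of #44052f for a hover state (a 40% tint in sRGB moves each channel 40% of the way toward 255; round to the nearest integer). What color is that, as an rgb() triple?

#44052f is rgb(68, 5, 47).
A 40% tint moves each channel 40% toward 255:
  R: 68 + 0.4×(255−68) = 68 + 74.8 = 142.8 → 143
  G: 5 + 0.4×(255−5) = 5 + 100 = 105 → 105
  B: 47 + 0.4×(255−47) = 47 + 83.2 = 130.2 → 130

rgb(143, 105, 130)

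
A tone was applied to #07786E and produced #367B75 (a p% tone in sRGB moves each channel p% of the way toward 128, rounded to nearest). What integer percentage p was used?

39%

#07786E is rgb(7, 120, 110); #367B75 is rgb(54, 123, 117).
On the R channel (widest range): 54 ≈ 7 + (p/100)(128 − 7), so p ≈ 100×(54 − 7)/(128 − 7) = 4700/121 = 38.84.
p = 39 reproduces all three channels after rounding.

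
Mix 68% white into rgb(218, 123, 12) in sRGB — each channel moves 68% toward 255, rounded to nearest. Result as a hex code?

#f3d5b1

Per channel, c → c + 0.68(255 − c):
  R: 218 + 25.16 = 243.16 → 243
  G: 123 + 0.68×(255−123) = 123 + 89.76 = 212.76 → 213
  B: 12 + 165.24 = 177.24 → 177
rgb(243, 213, 177) = #f3d5b1.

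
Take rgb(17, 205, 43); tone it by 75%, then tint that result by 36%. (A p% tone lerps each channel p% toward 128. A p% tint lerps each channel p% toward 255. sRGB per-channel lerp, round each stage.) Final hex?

Lerp each channel 75% toward 128:
  R: 17 + 83.25 = 100.25 → 100
  G: 205 − 57.75 = 147.25 → 147
  B: 43 + 0.75×(128−43) = 43 + 63.75 = 106.75 → 107
After the tone: rgb(100, 147, 107) = #64936b.
Lerp each channel 36% toward 255:
  R: 100 + 0.36×(255−100) = 100 + 55.8 = 155.8 → 156
  G: 147 + 0.36×(255−147) = 147 + 38.88 = 185.88 → 186
  B: 107 + 0.36×(255−107) = 107 + 53.28 = 160.28 → 160
rgb(156, 186, 160) = #9cbaa0.

#9cbaa0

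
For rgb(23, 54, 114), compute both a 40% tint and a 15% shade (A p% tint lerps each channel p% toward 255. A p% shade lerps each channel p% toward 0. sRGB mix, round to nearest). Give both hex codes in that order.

#7486aa, #142e61

40% tint:
  R: 23 + 0.4×(255−23) = 23 + 92.8 = 115.8 → 116
  G: 54 + 80.4 = 134.4 → 134
  B: 114 + 56.4 = 170.4 → 170
  → #7486aa
15% shade:
  R: 23 − 3.45 = 19.55 → 20
  G: 54 − 8.1 = 45.9 → 46
  B: 114 + 0.15×(0−114) = 114 − 17.1 = 96.9 → 97
  → #142e61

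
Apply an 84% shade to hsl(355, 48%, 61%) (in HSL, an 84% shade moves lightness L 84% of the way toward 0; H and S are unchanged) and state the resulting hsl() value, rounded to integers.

hsl(355, 48%, 10%)

L moves 84% from 61 toward 0: 61 − 51.24 = 9.76 → 10.
H and S are unchanged.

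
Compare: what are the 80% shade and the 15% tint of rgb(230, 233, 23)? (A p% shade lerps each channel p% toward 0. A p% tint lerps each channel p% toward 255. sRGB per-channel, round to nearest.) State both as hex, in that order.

#2E2F05, #EAEC3A

80% shade:
  R: 230 + 0.8×(0−230) = 230 − 184 = 46 → 46
  G: 233 + 0.8×(0−233) = 233 − 186.4 = 46.6 → 47
  B: 23 + 0.8×(0−23) = 23 − 18.4 = 4.6 → 5
  → #2E2F05
15% tint:
  R: 230 + 0.15×(255−230) = 230 + 3.75 = 233.75 → 234
  G: 233 + 3.3 = 236.3 → 236
  B: 23 + 0.15×(255−23) = 23 + 34.8 = 57.8 → 58
  → #EAEC3A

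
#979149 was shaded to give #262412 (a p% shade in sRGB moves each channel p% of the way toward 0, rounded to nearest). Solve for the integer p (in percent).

75%

#979149 is rgb(151, 145, 73); #262412 is rgb(38, 36, 18).
On the R channel (widest range): 38 ≈ 151 + (p/100)(0 − 151), so p ≈ 100×(38 − 151)/(0 − 151) = -11300/-151 = 74.83.
p = 75 reproduces all three channels after rounding.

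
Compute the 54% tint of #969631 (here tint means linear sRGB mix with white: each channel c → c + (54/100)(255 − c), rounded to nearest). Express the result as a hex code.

#969631 is rgb(150, 150, 49).
Lerp each channel 54% toward 255:
  R: 150 + 0.54×(255−150) = 150 + 56.7 = 206.7 → 207
  G: 150 + 56.7 = 206.7 → 207
  B: 49 + 111.24 = 160.24 → 160
rgb(207, 207, 160) = #cfcfa0.

#cfcfa0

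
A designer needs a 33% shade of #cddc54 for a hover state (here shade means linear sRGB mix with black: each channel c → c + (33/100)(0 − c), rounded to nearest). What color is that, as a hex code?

#cddc54 is rgb(205, 220, 84).
Per channel, c → c + 0.33(0 − c):
  R: 205 + 0.33×(0−205) = 205 − 67.65 = 137.35 → 137
  G: 220 − 72.6 = 147.4 → 147
  B: 84 − 27.72 = 56.28 → 56
rgb(137, 147, 56) = #899338.

#899338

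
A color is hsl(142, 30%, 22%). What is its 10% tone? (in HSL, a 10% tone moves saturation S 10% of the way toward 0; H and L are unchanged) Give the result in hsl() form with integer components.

hsl(142, 27%, 22%)

S moves 10% from 30 toward 0: 30 − 3 = 27 → 27.
H and L are unchanged.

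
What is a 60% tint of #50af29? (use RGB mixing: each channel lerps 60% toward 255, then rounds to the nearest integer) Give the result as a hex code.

#b9dfa9

#50af29 is rgb(80, 175, 41).
A 60% tint moves each channel 60% toward 255:
  R: 80 + 105 = 185 → 185
  G: 175 + 48 = 223 → 223
  B: 41 + 0.6×(255−41) = 41 + 128.4 = 169.4 → 169
rgb(185, 223, 169) = #b9dfa9.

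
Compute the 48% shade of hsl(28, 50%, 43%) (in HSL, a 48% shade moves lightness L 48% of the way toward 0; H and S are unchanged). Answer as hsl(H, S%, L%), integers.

L moves 48% from 43 toward 0: 43 − 20.64 = 22.36 → 22.
H and S are unchanged.

hsl(28, 50%, 22%)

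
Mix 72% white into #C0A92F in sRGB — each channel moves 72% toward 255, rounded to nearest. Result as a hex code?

#C0A92F is rgb(192, 169, 47).
Lerp each channel 72% toward 255:
  R: 192 + 0.72×(255−192) = 192 + 45.36 = 237.36 → 237
  G: 169 + 61.92 = 230.92 → 231
  B: 47 + 0.72×(255−47) = 47 + 149.76 = 196.76 → 197
rgb(237, 231, 197) = #EDE7C5.

#EDE7C5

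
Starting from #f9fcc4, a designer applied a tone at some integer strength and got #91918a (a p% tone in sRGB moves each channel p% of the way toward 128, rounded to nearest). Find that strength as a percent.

#f9fcc4 is rgb(249, 252, 196); #91918a is rgb(145, 145, 138).
On the G channel (widest range): 145 ≈ 252 + (p/100)(128 − 252), so p ≈ 100×(145 − 252)/(128 − 252) = -10700/-124 = 86.29.
p = 86 reproduces all three channels after rounding.

86%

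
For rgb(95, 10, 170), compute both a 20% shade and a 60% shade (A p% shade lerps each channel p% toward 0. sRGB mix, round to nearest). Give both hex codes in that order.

20% shade:
  R: 95 + 0.2×(0−95) = 95 − 19 = 76 → 76
  G: 10 + 0.2×(0−10) = 10 − 2 = 8 → 8
  B: 170 + 0.2×(0−170) = 170 − 34 = 136 → 136
  → #4C0888
60% shade:
  R: 95 + 0.6×(0−95) = 95 − 57 = 38 → 38
  G: 10 + 0.6×(0−10) = 10 − 6 = 4 → 4
  B: 170 − 102 = 68 → 68
  → #260444

#4C0888, #260444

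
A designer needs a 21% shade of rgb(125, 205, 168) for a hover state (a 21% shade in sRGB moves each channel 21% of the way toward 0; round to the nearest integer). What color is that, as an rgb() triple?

Per channel, c → c + 0.21(0 − c):
  R: 125 + 0.21×(0−125) = 125 − 26.25 = 98.75 → 99
  G: 205 + 0.21×(0−205) = 205 − 43.05 = 161.95 → 162
  B: 168 + 0.21×(0−168) = 168 − 35.28 = 132.72 → 133

rgb(99, 162, 133)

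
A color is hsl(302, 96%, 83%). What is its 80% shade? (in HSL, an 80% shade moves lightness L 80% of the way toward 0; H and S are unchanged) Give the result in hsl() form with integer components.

L moves 80% from 83 toward 0: 83 − 66.4 = 16.6 → 17.
H and S are unchanged.

hsl(302, 96%, 17%)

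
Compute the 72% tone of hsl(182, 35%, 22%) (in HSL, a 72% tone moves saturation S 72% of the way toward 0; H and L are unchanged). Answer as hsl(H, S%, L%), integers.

hsl(182, 10%, 22%)

S moves 72% from 35 toward 0: 35 − 25.2 = 9.8 → 10.
H and L are unchanged.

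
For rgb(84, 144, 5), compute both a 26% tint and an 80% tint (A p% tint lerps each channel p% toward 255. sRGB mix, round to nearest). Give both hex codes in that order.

26% tint:
  R: 84 + 44.46 = 128.46 → 128
  G: 144 + 0.26×(255−144) = 144 + 28.86 = 172.86 → 173
  B: 5 + 0.26×(255−5) = 5 + 65 = 70 → 70
  → #80AD46
80% tint:
  R: 84 + 0.8×(255−84) = 84 + 136.8 = 220.8 → 221
  G: 144 + 88.8 = 232.8 → 233
  B: 5 + 200 = 205 → 205
  → #DDE9CD

#80AD46, #DDE9CD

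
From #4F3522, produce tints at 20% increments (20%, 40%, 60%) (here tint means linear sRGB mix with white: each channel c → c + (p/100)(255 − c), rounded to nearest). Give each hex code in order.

#4F3522 is rgb(79, 53, 34).
20%: (79 + 35.2 = 114.2→114, 53 + 40.4 = 93.4→93, 34 + 44.2 = 78.2→78) → #725D4E
40%: (79 + 70.4 = 149.4→149, 53 + 80.8 = 133.8→134, 34 + 88.4 = 122.4→122) → #95867A
60%: (79 + 105.6 = 184.6→185, 53 + 121.2 = 174.2→174, 34 + 132.6 = 166.6→167) → #B9AEA7

#725D4E, #95867A, #B9AEA7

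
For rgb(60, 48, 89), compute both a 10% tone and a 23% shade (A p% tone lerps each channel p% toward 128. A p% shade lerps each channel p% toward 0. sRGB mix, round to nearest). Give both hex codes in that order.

#43385D, #2E2545

10% tone:
  R: 60 + 6.8 = 66.8 → 67
  G: 48 + 0.1×(128−48) = 48 + 8 = 56 → 56
  B: 89 + 0.1×(128−89) = 89 + 3.9 = 92.9 → 93
  → #43385D
23% shade:
  R: 60 + 0.23×(0−60) = 60 − 13.8 = 46.2 → 46
  G: 48 − 11.04 = 36.96 → 37
  B: 89 − 20.47 = 68.53 → 69
  → #2E2545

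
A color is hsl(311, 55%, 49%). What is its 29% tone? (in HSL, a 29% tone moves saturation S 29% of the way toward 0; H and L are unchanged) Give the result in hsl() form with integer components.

S moves 29% from 55 toward 0: 55 − 15.95 = 39.05 → 39.
H and L are unchanged.

hsl(311, 39%, 49%)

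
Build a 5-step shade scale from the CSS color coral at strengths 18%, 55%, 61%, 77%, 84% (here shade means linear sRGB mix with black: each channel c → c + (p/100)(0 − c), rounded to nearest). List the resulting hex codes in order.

CSS coral is rgb(255, 127, 80).
18%: (255 − 45.9 = 209.1→209, 127 − 22.86 = 104.14→104, 80 − 14.4 = 65.6→66) → #D16842
55%: (255 − 140.25 = 114.75→115, 127 − 69.85 = 57.15→57, 80 − 44 = 36→36) → #733924
61%: (255 − 155.55 = 99.45→99, 127 − 77.47 = 49.53→50, 80 − 48.8 = 31.2→31) → #63321F
77%: (255 − 196.35 = 58.65→59, 127 − 97.79 = 29.21→29, 80 − 61.6 = 18.4→18) → #3B1D12
84%: (255 − 214.2 = 40.8→41, 127 − 106.68 = 20.32→20, 80 − 67.2 = 12.8→13) → #29140D

#D16842, #733924, #63321F, #3B1D12, #29140D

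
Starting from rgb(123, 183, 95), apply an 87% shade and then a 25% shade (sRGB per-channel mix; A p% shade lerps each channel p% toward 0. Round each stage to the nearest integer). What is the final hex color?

Per channel, c → c + 0.87(0 − c):
  R: 123 + 0.87×(0−123) = 123 − 107.01 = 15.99 → 16
  G: 183 + 0.87×(0−183) = 183 − 159.21 = 23.79 → 24
  B: 95 + 0.87×(0−95) = 95 − 82.65 = 12.35 → 12
After the shade: rgb(16, 24, 12) = #10180C.
A 25% shade moves each channel 25% toward 0:
  R: 16 + 0.25×(0−16) = 16 − 4 = 12 → 12
  G: 24 + 0.25×(0−24) = 24 − 6 = 18 → 18
  B: 12 + 0.25×(0−12) = 12 − 3 = 9 → 9
rgb(12, 18, 9) = #0C1209.

#0C1209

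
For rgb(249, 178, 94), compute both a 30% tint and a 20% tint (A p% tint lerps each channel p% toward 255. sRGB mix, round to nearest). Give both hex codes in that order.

#fbc98e, #fac17e

30% tint:
  R: 249 + 0.3×(255−249) = 249 + 1.8 = 250.8 → 251
  G: 178 + 0.3×(255−178) = 178 + 23.1 = 201.1 → 201
  B: 94 + 48.3 = 142.3 → 142
  → #fbc98e
20% tint:
  R: 249 + 0.2×(255−249) = 249 + 1.2 = 250.2 → 250
  G: 178 + 15.4 = 193.4 → 193
  B: 94 + 0.2×(255−94) = 94 + 32.2 = 126.2 → 126
  → #fac17e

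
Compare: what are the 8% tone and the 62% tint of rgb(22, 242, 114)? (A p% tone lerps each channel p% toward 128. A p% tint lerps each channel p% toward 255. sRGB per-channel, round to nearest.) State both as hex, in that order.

8% tone:
  R: 22 + 0.08×(128−22) = 22 + 8.48 = 30.48 → 30
  G: 242 − 9.12 = 232.88 → 233
  B: 114 + 1.12 = 115.12 → 115
  → #1ee973
62% tint:
  R: 22 + 0.62×(255−22) = 22 + 144.46 = 166.46 → 166
  G: 242 + 0.62×(255−242) = 242 + 8.06 = 250.06 → 250
  B: 114 + 0.62×(255−114) = 114 + 87.42 = 201.42 → 201
  → #a6fac9

#1ee973, #a6fac9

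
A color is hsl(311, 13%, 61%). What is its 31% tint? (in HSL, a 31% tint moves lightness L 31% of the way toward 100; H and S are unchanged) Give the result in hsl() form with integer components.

L moves 31% from 61 toward 100: 61 + 12.09 = 73.09 → 73.
H and S are unchanged.

hsl(311, 13%, 73%)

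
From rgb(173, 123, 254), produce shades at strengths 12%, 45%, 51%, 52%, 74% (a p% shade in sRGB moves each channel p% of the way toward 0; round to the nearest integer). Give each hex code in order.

#986CE0, #5F448C, #553C7C, #533B7A, #2D2042

12%: (173 − 20.76 = 152.24→152, 123 − 14.76 = 108.24→108, 254 − 30.48 = 223.52→224) → #986CE0
45%: (173 − 77.85 = 95.15→95, 123 − 55.35 = 67.65→68, 254 − 114.3 = 139.7→140) → #5F448C
51%: (173 − 88.23 = 84.77→85, 123 − 62.73 = 60.27→60, 254 − 129.54 = 124.46→124) → #553C7C
52%: (173 − 89.96 = 83.04→83, 123 − 63.96 = 59.04→59, 254 − 132.08 = 121.92→122) → #533B7A
74%: (173 − 128.02 = 44.98→45, 123 − 91.02 = 31.98→32, 254 − 187.96 = 66.04→66) → #2D2042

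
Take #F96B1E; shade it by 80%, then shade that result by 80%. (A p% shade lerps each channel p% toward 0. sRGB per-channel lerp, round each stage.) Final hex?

#0A0401

#F96B1E is rgb(249, 107, 30).
Per channel, c → c + 0.8(0 − c):
  R: 249 − 199.2 = 49.8 → 50
  G: 107 − 85.6 = 21.4 → 21
  B: 30 + 0.8×(0−30) = 30 − 24 = 6 → 6
After the shade: rgb(50, 21, 6) = #321506.
Lerp each channel 80% toward 0:
  R: 50 − 40 = 10 → 10
  G: 21 − 16.8 = 4.2 → 4
  B: 6 + 0.8×(0−6) = 6 − 4.8 = 1.2 → 1
rgb(10, 4, 1) = #0A0401.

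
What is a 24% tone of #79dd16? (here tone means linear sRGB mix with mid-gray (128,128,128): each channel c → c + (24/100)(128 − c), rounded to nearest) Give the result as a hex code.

#7bc72f

#79dd16 is rgb(121, 221, 22).
Per channel, c → c + 0.24(128 − c):
  R: 121 + 0.24×(128−121) = 121 + 1.68 = 122.68 → 123
  G: 221 + 0.24×(128−221) = 221 − 22.32 = 198.68 → 199
  B: 22 + 0.24×(128−22) = 22 + 25.44 = 47.44 → 47
rgb(123, 199, 47) = #7bc72f.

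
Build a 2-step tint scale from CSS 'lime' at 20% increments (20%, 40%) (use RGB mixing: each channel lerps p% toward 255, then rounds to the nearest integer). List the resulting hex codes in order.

#33FF33, #66FF66

CSS lime is rgb(0, 255, 0).
20%: (0 + 51 = 51→51, 255→255, 0 + 51 = 51→51) → #33FF33
40%: (0 + 102 = 102→102, 255→255, 0 + 102 = 102→102) → #66FF66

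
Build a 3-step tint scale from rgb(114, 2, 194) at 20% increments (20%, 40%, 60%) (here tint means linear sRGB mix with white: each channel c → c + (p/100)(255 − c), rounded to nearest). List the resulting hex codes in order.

20%: (114 + 28.2 = 142.2→142, 2 + 50.6 = 52.6→53, 194 + 12.2 = 206.2→206) → #8e35ce
40%: (114 + 56.4 = 170.4→170, 2 + 101.2 = 103.2→103, 194 + 24.4 = 218.4→218) → #aa67da
60%: (114 + 84.6 = 198.6→199, 2 + 151.8 = 153.8→154, 194 + 36.6 = 230.6→231) → #c79ae7

#8e35ce, #aa67da, #c79ae7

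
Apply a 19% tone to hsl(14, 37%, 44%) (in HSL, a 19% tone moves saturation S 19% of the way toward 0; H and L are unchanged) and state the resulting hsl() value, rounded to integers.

hsl(14, 30%, 44%)

S moves 19% from 37 toward 0: 37 − 7.03 = 29.97 → 30.
H and L are unchanged.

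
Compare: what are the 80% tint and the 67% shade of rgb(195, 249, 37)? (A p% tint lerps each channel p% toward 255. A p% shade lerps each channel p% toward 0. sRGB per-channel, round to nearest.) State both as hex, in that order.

#f3fed3, #40520c

80% tint:
  R: 195 + 0.8×(255−195) = 195 + 48 = 243 → 243
  G: 249 + 0.8×(255−249) = 249 + 4.8 = 253.8 → 254
  B: 37 + 174.4 = 211.4 → 211
  → #f3fed3
67% shade:
  R: 195 − 130.65 = 64.35 → 64
  G: 249 + 0.67×(0−249) = 249 − 166.83 = 82.17 → 82
  B: 37 − 24.79 = 12.21 → 12
  → #40520c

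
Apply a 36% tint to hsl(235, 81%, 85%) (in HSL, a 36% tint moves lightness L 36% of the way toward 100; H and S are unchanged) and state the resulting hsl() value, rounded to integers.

hsl(235, 81%, 90%)

L moves 36% from 85 toward 100: 85 + 5.4 = 90.4 → 90.
H and S are unchanged.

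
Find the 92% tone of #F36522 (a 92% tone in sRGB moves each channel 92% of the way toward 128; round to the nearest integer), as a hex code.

#F36522 is rgb(243, 101, 34).
Lerp each channel 92% toward 128:
  R: 243 + 0.92×(128−243) = 243 − 105.8 = 137.2 → 137
  G: 101 + 0.92×(128−101) = 101 + 24.84 = 125.84 → 126
  B: 34 + 86.48 = 120.48 → 120
rgb(137, 126, 120) = #897E78.

#897E78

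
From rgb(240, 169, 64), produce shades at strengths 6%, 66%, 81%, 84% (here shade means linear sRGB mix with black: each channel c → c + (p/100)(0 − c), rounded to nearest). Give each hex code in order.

6%: (240 − 14.4 = 225.6→226, 169 − 10.14 = 158.86→159, 64 − 3.84 = 60.16→60) → #e29f3c
66%: (240 − 158.4 = 81.6→82, 169 − 111.54 = 57.46→57, 64 − 42.24 = 21.76→22) → #523916
81%: (240 − 194.4 = 45.6→46, 169 − 136.89 = 32.11→32, 64 − 51.84 = 12.16→12) → #2e200c
84%: (240 − 201.6 = 38.4→38, 169 − 141.96 = 27.04→27, 64 − 53.76 = 10.24→10) → #261b0a

#e29f3c, #523916, #2e200c, #261b0a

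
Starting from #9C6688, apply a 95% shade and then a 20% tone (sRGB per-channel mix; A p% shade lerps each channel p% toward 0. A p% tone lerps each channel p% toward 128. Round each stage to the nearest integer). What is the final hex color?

#9C6688 is rgb(156, 102, 136).
Per channel, c → c + 0.95(0 − c):
  R: 156 + 0.95×(0−156) = 156 − 148.2 = 7.8 → 8
  G: 102 − 96.9 = 5.1 → 5
  B: 136 − 129.2 = 6.8 → 7
After the shade: rgb(8, 5, 7) = #080507.
A 20% tone moves each channel 20% toward 128:
  R: 8 + 0.2×(128−8) = 8 + 24 = 32 → 32
  G: 5 + 0.2×(128−5) = 5 + 24.6 = 29.6 → 30
  B: 7 + 24.2 = 31.2 → 31
rgb(32, 30, 31) = #201E1F.

#201E1F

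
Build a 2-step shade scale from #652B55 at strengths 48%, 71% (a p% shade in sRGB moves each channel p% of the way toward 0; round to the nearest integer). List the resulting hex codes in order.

#652B55 is rgb(101, 43, 85).
48%: (101 − 48.48 = 52.52→53, 43 − 20.64 = 22.36→22, 85 − 40.8 = 44.2→44) → #35162C
71%: (101 − 71.71 = 29.29→29, 43 − 30.53 = 12.47→12, 85 − 60.35 = 24.65→25) → #1D0C19

#35162C, #1D0C19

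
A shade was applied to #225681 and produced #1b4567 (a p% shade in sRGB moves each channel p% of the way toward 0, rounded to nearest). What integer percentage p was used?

#225681 is rgb(34, 86, 129); #1b4567 is rgb(27, 69, 103).
On the B channel (widest range): 103 ≈ 129 + (p/100)(0 − 129), so p ≈ 100×(103 − 129)/(0 − 129) = -2600/-129 = 20.16.
p = 20 reproduces all three channels after rounding.

20%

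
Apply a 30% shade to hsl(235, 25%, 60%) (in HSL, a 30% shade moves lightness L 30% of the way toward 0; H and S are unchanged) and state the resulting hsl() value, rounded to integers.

L moves 30% from 60 toward 0: 60 − 18 = 42 → 42.
H and S are unchanged.

hsl(235, 25%, 42%)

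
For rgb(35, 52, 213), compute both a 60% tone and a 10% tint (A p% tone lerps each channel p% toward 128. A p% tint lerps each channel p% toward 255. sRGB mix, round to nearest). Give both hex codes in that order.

#5b62a2, #3948d9

60% tone:
  R: 35 + 0.6×(128−35) = 35 + 55.8 = 90.8 → 91
  G: 52 + 45.6 = 97.6 → 98
  B: 213 + 0.6×(128−213) = 213 − 51 = 162 → 162
  → #5b62a2
10% tint:
  R: 35 + 22 = 57 → 57
  G: 52 + 0.1×(255−52) = 52 + 20.3 = 72.3 → 72
  B: 213 + 0.1×(255−213) = 213 + 4.2 = 217.2 → 217
  → #3948d9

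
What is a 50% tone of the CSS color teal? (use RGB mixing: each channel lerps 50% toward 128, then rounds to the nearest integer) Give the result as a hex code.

CSS teal is rgb(0, 128, 128).
A 50% tone moves each channel 50% toward 128:
  R: 0 + 0.5×(128−0) = 0 + 64 = 64 → 64
  G: 128 + 0 = 128 → 128
  B: 128 + 0.5×(128−128) = 128 + 0 = 128 → 128
rgb(64, 128, 128) = #408080.

#408080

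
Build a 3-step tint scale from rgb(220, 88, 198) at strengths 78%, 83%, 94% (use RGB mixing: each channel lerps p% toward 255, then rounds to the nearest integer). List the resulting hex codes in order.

#F7DAF2, #F9E3F5, #FDF5FC

78%: (220 + 27.3 = 247.3→247, 88 + 130.26 = 218.26→218, 198 + 44.46 = 242.46→242) → #F7DAF2
83%: (220 + 29.05 = 249.05→249, 88 + 138.61 = 226.61→227, 198 + 47.31 = 245.31→245) → #F9E3F5
94%: (220 + 32.9 = 252.9→253, 88 + 156.98 = 244.98→245, 198 + 53.58 = 251.58→252) → #FDF5FC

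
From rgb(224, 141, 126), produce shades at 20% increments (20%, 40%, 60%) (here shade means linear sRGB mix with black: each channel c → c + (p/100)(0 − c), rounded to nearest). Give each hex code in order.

20%: (224 − 44.8 = 179.2→179, 141 − 28.2 = 112.8→113, 126 − 25.2 = 100.8→101) → #B37165
40%: (224 − 89.6 = 134.4→134, 141 − 56.4 = 84.6→85, 126 − 50.4 = 75.6→76) → #86554C
60%: (224 − 134.4 = 89.6→90, 141 − 84.6 = 56.4→56, 126 − 75.6 = 50.4→50) → #5A3832

#B37165, #86554C, #5A3832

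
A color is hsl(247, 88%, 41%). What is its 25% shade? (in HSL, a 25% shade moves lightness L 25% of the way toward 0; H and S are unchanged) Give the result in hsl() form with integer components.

hsl(247, 88%, 31%)

L moves 25% from 41 toward 0: 41 − 10.25 = 30.75 → 31.
H and S are unchanged.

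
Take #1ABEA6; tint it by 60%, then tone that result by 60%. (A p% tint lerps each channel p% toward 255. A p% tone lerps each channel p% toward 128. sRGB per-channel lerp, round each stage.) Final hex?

#8EA8A4

#1ABEA6 is rgb(26, 190, 166).
Per channel, c → c + 0.6(255 − c):
  R: 26 + 137.4 = 163.4 → 163
  G: 190 + 0.6×(255−190) = 190 + 39 = 229 → 229
  B: 166 + 0.6×(255−166) = 166 + 53.4 = 219.4 → 219
After the tint: rgb(163, 229, 219) = #A3E5DB.
A 60% tone moves each channel 60% toward 128:
  R: 163 + 0.6×(128−163) = 163 − 21 = 142 → 142
  G: 229 + 0.6×(128−229) = 229 − 60.6 = 168.4 → 168
  B: 219 + 0.6×(128−219) = 219 − 54.6 = 164.4 → 164
rgb(142, 168, 164) = #8EA8A4.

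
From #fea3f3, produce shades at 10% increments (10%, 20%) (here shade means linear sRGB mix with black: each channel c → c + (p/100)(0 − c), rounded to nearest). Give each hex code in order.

#e593db, #cb82c2

#fea3f3 is rgb(254, 163, 243).
10%: (254 − 25.4 = 228.6→229, 163 − 16.3 = 146.7→147, 243 − 24.3 = 218.7→219) → #e593db
20%: (254 − 50.8 = 203.2→203, 163 − 32.6 = 130.4→130, 243 − 48.6 = 194.4→194) → #cb82c2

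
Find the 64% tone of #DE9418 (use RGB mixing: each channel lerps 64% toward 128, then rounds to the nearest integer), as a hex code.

#A2875B

#DE9418 is rgb(222, 148, 24).
Lerp each channel 64% toward 128:
  R: 222 − 60.16 = 161.84 → 162
  G: 148 − 12.8 = 135.2 → 135
  B: 24 + 0.64×(128−24) = 24 + 66.56 = 90.56 → 91
rgb(162, 135, 91) = #A2875B.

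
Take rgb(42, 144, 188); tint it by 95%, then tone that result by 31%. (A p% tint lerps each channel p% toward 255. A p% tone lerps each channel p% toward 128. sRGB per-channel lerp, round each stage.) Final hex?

Lerp each channel 95% toward 255:
  R: 42 + 202.35 = 244.35 → 244
  G: 144 + 105.45 = 249.45 → 249
  B: 188 + 63.65 = 251.65 → 252
After the tint: rgb(244, 249, 252) = #F4F9FC.
Per channel, c → c + 0.31(128 − c):
  R: 244 + 0.31×(128−244) = 244 − 35.96 = 208.04 → 208
  G: 249 + 0.31×(128−249) = 249 − 37.51 = 211.49 → 211
  B: 252 + 0.31×(128−252) = 252 − 38.44 = 213.56 → 214
rgb(208, 211, 214) = #D0D3D6.

#D0D3D6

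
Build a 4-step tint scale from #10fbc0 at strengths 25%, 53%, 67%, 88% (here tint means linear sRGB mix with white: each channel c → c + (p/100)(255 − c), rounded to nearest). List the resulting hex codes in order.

#10fbc0 is rgb(16, 251, 192).
25%: (16 + 59.75 = 75.75→76, 251 + 1 = 252→252, 192 + 15.75 = 207.75→208) → #4cfcd0
53%: (16 + 126.67 = 142.67→143, 251 + 2.12 = 253.12→253, 192 + 33.39 = 225.39→225) → #8ffde1
67%: (16 + 160.13 = 176.13→176, 251 + 2.68 = 253.68→254, 192 + 42.21 = 234.21→234) → #b0feea
88%: (16 + 210.32 = 226.32→226, 251 + 3.52 = 254.52→255, 192 + 55.44 = 247.44→247) → #e2fff7

#4cfcd0, #8ffde1, #b0feea, #e2fff7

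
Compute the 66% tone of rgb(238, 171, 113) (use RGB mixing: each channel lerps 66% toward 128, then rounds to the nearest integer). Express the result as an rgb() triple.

Lerp each channel 66% toward 128:
  R: 238 − 72.6 = 165.4 → 165
  G: 171 + 0.66×(128−171) = 171 − 28.38 = 142.62 → 143
  B: 113 + 9.9 = 122.9 → 123

rgb(165, 143, 123)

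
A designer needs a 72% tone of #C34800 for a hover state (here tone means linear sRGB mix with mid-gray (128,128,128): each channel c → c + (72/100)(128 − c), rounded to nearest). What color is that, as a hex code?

#C34800 is rgb(195, 72, 0).
Per channel, c → c + 0.72(128 − c):
  R: 195 + 0.72×(128−195) = 195 − 48.24 = 146.76 → 147
  G: 72 + 0.72×(128−72) = 72 + 40.32 = 112.32 → 112
  B: 0 + 92.16 = 92.16 → 92
rgb(147, 112, 92) = #93705C.

#93705C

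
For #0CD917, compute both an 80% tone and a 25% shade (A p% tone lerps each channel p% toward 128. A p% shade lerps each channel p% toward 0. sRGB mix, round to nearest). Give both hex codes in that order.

#0CD917 is rgb(12, 217, 23).
80% tone:
  R: 12 + 0.8×(128−12) = 12 + 92.8 = 104.8 → 105
  G: 217 + 0.8×(128−217) = 217 − 71.2 = 145.8 → 146
  B: 23 + 84 = 107 → 107
  → #69926B
25% shade:
  R: 12 + 0.25×(0−12) = 12 − 3 = 9 → 9
  G: 217 − 54.25 = 162.75 → 163
  B: 23 + 0.25×(0−23) = 23 − 5.75 = 17.25 → 17
  → #09A311

#69926B, #09A311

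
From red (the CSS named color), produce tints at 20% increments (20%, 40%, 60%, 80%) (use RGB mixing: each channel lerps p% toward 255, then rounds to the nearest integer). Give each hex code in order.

CSS red is rgb(255, 0, 0).
20%: (255→255, 0 + 51 = 51→51, 0 + 51 = 51→51) → #FF3333
40%: (255→255, 0 + 102 = 102→102, 0 + 102 = 102→102) → #FF6666
60%: (255→255, 0 + 153 = 153→153, 0 + 153 = 153→153) → #FF9999
80%: (255→255, 0 + 204 = 204→204, 0 + 204 = 204→204) → #FFCCCC

#FF3333, #FF6666, #FF9999, #FFCCCC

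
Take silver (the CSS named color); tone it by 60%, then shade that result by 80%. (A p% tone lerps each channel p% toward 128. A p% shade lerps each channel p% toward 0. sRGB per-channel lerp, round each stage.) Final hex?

CSS silver is rgb(192, 192, 192).
Per channel, c → c + 0.6(128 − c):
  R: 192 − 38.4 = 153.6 → 154
  G: 192 − 38.4 = 153.6 → 154
  B: 192 + 0.6×(128−192) = 192 − 38.4 = 153.6 → 154
After the tone: rgb(154, 154, 154) = #9A9A9A.
An 80% shade moves each channel 80% toward 0:
  R: 154 + 0.8×(0−154) = 154 − 123.2 = 30.8 → 31
  G: 154 + 0.8×(0−154) = 154 − 123.2 = 30.8 → 31
  B: 154 − 123.2 = 30.8 → 31
rgb(31, 31, 31) = #1F1F1F.

#1F1F1F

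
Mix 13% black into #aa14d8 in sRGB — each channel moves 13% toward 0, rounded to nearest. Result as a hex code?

#9411bc

#aa14d8 is rgb(170, 20, 216).
Per channel, c → c + 0.13(0 − c):
  R: 170 + 0.13×(0−170) = 170 − 22.1 = 147.9 → 148
  G: 20 + 0.13×(0−20) = 20 − 2.6 = 17.4 → 17
  B: 216 + 0.13×(0−216) = 216 − 28.08 = 187.92 → 188
rgb(148, 17, 188) = #9411bc.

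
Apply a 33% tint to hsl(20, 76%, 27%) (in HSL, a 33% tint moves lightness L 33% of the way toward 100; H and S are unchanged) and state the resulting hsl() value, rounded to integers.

hsl(20, 76%, 51%)

L moves 33% from 27 toward 100: 27 + 24.09 = 51.09 → 51.
H and S are unchanged.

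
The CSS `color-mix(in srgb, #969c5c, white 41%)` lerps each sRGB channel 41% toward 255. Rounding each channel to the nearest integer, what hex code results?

#969c5c is rgb(150, 156, 92).
Lerp each channel 41% toward 255:
  R: 150 + 43.05 = 193.05 → 193
  G: 156 + 40.59 = 196.59 → 197
  B: 92 + 0.41×(255−92) = 92 + 66.83 = 158.83 → 159
rgb(193, 197, 159) = #c1c59f.

#c1c59f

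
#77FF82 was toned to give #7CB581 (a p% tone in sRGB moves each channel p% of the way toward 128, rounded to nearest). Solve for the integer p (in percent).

#77FF82 is rgb(119, 255, 130); #7CB581 is rgb(124, 181, 129).
On the G channel (widest range): 181 ≈ 255 + (p/100)(128 − 255), so p ≈ 100×(181 − 255)/(128 − 255) = -7400/-127 = 58.27.
p = 58 reproduces all three channels after rounding.

58%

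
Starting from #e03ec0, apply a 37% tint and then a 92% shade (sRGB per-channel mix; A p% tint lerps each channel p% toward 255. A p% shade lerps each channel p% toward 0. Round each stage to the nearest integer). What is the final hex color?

#130b11

#e03ec0 is rgb(224, 62, 192).
A 37% tint moves each channel 37% toward 255:
  R: 224 + 11.47 = 235.47 → 235
  G: 62 + 0.37×(255−62) = 62 + 71.41 = 133.41 → 133
  B: 192 + 0.37×(255−192) = 192 + 23.31 = 215.31 → 215
After the tint: rgb(235, 133, 215) = #eb85d7.
Per channel, c → c + 0.92(0 − c):
  R: 235 + 0.92×(0−235) = 235 − 216.2 = 18.8 → 19
  G: 133 − 122.36 = 10.64 → 11
  B: 215 + 0.92×(0−215) = 215 − 197.8 = 17.2 → 17
rgb(19, 11, 17) = #130b11.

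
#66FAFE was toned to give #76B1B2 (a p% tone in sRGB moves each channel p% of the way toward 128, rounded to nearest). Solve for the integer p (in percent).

60%

#66FAFE is rgb(102, 250, 254); #76B1B2 is rgb(118, 177, 178).
On the B channel (widest range): 178 ≈ 254 + (p/100)(128 − 254), so p ≈ 100×(178 − 254)/(128 − 254) = -7600/-126 = 60.32.
p = 60 reproduces all three channels after rounding.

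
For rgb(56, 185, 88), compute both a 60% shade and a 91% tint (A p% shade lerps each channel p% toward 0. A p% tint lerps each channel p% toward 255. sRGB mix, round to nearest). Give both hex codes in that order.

#164a23, #edf9f0

60% shade:
  R: 56 + 0.6×(0−56) = 56 − 33.6 = 22.4 → 22
  G: 185 − 111 = 74 → 74
  B: 88 − 52.8 = 35.2 → 35
  → #164a23
91% tint:
  R: 56 + 181.09 = 237.09 → 237
  G: 185 + 63.7 = 248.7 → 249
  B: 88 + 0.91×(255−88) = 88 + 151.97 = 239.97 → 240
  → #edf9f0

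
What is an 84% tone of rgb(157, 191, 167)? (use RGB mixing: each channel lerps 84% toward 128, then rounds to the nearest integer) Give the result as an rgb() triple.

Lerp each channel 84% toward 128:
  R: 157 − 24.36 = 132.64 → 133
  G: 191 − 52.92 = 138.08 → 138
  B: 167 + 0.84×(128−167) = 167 − 32.76 = 134.24 → 134

rgb(133, 138, 134)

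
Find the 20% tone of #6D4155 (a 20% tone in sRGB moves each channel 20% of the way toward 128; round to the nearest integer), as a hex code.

#714E5E

#6D4155 is rgb(109, 65, 85).
A 20% tone moves each channel 20% toward 128:
  R: 109 + 0.2×(128−109) = 109 + 3.8 = 112.8 → 113
  G: 65 + 0.2×(128−65) = 65 + 12.6 = 77.6 → 78
  B: 85 + 0.2×(128−85) = 85 + 8.6 = 93.6 → 94
rgb(113, 78, 94) = #714E5E.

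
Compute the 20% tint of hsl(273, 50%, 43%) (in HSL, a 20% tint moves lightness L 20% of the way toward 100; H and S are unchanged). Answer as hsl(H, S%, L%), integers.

hsl(273, 50%, 54%)

L moves 20% from 43 toward 100: 43 + 11.4 = 54.4 → 54.
H and S are unchanged.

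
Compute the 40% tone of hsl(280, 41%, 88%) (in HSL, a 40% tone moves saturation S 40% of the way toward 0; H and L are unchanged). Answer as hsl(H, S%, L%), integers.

hsl(280, 25%, 88%)

S moves 40% from 41 toward 0: 41 − 16.4 = 24.6 → 25.
H and L are unchanged.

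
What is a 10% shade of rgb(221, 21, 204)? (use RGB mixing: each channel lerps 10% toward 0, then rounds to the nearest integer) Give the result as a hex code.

Per channel, c → c + 0.1(0 − c):
  R: 221 + 0.1×(0−221) = 221 − 22.1 = 198.9 → 199
  G: 21 + 0.1×(0−21) = 21 − 2.1 = 18.9 → 19
  B: 204 + 0.1×(0−204) = 204 − 20.4 = 183.6 → 184
rgb(199, 19, 184) = #C713B8.

#C713B8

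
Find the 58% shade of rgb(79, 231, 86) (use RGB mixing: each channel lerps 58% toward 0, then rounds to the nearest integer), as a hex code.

#216124

Lerp each channel 58% toward 0:
  R: 79 − 45.82 = 33.18 → 33
  G: 231 + 0.58×(0−231) = 231 − 133.98 = 97.02 → 97
  B: 86 + 0.58×(0−86) = 86 − 49.88 = 36.12 → 36
rgb(33, 97, 36) = #216124.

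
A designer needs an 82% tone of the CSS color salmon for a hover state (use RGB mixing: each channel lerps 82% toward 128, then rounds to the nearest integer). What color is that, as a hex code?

CSS salmon is rgb(250, 128, 114).
An 82% tone moves each channel 82% toward 128:
  R: 250 + 0.82×(128−250) = 250 − 100.04 = 149.96 → 150
  G: 128 + 0 = 128 → 128
  B: 114 + 11.48 = 125.48 → 125
rgb(150, 128, 125) = #96807d.

#96807d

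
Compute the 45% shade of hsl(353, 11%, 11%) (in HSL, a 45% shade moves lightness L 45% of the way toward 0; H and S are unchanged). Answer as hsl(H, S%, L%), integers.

L moves 45% from 11 toward 0: 11 − 4.95 = 6.05 → 6.
H and S are unchanged.

hsl(353, 11%, 6%)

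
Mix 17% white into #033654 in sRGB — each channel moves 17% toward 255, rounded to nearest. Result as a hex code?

#2E5871

#033654 is rgb(3, 54, 84).
Lerp each channel 17% toward 255:
  R: 3 + 0.17×(255−3) = 3 + 42.84 = 45.84 → 46
  G: 54 + 0.17×(255−54) = 54 + 34.17 = 88.17 → 88
  B: 84 + 29.07 = 113.07 → 113
rgb(46, 88, 113) = #2E5871.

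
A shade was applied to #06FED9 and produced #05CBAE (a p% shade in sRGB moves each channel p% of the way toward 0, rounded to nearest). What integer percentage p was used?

20%

#06FED9 is rgb(6, 254, 217); #05CBAE is rgb(5, 203, 174).
On the G channel (widest range): 203 ≈ 254 + (p/100)(0 − 254), so p ≈ 100×(203 − 254)/(0 − 254) = -5100/-254 = 20.08.
p = 20 reproduces all three channels after rounding.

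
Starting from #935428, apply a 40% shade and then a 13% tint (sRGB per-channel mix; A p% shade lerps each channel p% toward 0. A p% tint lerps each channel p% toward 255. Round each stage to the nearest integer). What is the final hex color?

#6e4d36

#935428 is rgb(147, 84, 40).
Per channel, c → c + 0.4(0 − c):
  R: 147 − 58.8 = 88.2 → 88
  G: 84 + 0.4×(0−84) = 84 − 33.6 = 50.4 → 50
  B: 40 − 16 = 24 → 24
After the shade: rgb(88, 50, 24) = #583218.
Per channel, c → c + 0.13(255 − c):
  R: 88 + 21.71 = 109.71 → 110
  G: 50 + 0.13×(255−50) = 50 + 26.65 = 76.65 → 77
  B: 24 + 0.13×(255−24) = 24 + 30.03 = 54.03 → 54
rgb(110, 77, 54) = #6e4d36.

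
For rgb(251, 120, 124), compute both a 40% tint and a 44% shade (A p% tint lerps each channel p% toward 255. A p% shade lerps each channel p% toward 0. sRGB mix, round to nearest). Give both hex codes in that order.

#FDAEB0, #8D4345

40% tint:
  R: 251 + 0.4×(255−251) = 251 + 1.6 = 252.6 → 253
  G: 120 + 54 = 174 → 174
  B: 124 + 0.4×(255−124) = 124 + 52.4 = 176.4 → 176
  → #FDAEB0
44% shade:
  R: 251 + 0.44×(0−251) = 251 − 110.44 = 140.56 → 141
  G: 120 + 0.44×(0−120) = 120 − 52.8 = 67.2 → 67
  B: 124 + 0.44×(0−124) = 124 − 54.56 = 69.44 → 69
  → #8D4345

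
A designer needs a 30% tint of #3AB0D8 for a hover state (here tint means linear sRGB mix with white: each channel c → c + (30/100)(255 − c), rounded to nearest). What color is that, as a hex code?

#75C8E4

#3AB0D8 is rgb(58, 176, 216).
Lerp each channel 30% toward 255:
  R: 58 + 0.3×(255−58) = 58 + 59.1 = 117.1 → 117
  G: 176 + 0.3×(255−176) = 176 + 23.7 = 199.7 → 200
  B: 216 + 11.7 = 227.7 → 228
rgb(117, 200, 228) = #75C8E4.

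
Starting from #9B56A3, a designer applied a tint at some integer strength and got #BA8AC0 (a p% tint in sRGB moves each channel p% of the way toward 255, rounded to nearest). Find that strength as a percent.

#9B56A3 is rgb(155, 86, 163); #BA8AC0 is rgb(186, 138, 192).
On the G channel (widest range): 138 ≈ 86 + (p/100)(255 − 86), so p ≈ 100×(138 − 86)/(255 − 86) = 5200/169 = 30.77.
p = 31 reproduces all three channels after rounding.

31%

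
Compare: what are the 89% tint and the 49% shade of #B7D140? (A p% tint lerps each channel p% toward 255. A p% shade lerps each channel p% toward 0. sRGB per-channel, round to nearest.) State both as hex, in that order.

#B7D140 is rgb(183, 209, 64).
89% tint:
  R: 183 + 64.08 = 247.08 → 247
  G: 209 + 0.89×(255−209) = 209 + 40.94 = 249.94 → 250
  B: 64 + 0.89×(255−64) = 64 + 169.99 = 233.99 → 234
  → #F7FAEA
49% shade:
  R: 183 − 89.67 = 93.33 → 93
  G: 209 − 102.41 = 106.59 → 107
  B: 64 − 31.36 = 32.64 → 33
  → #5D6B21

#F7FAEA, #5D6B21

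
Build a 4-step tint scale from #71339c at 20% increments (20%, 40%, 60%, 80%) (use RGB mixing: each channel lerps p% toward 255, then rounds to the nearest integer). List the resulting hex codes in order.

#71339c is rgb(113, 51, 156).
20%: (113 + 28.4 = 141.4→141, 51 + 40.8 = 91.8→92, 156 + 19.8 = 175.8→176) → #8d5cb0
40%: (113 + 56.8 = 169.8→170, 51 + 81.6 = 132.6→133, 156 + 39.6 = 195.6→196) → #aa85c4
60%: (113 + 85.2 = 198.2→198, 51 + 122.4 = 173.4→173, 156 + 59.4 = 215.4→215) → #c6add7
80%: (113 + 113.6 = 226.6→227, 51 + 163.2 = 214.2→214, 156 + 79.2 = 235.2→235) → #e3d6eb

#8d5cb0, #aa85c4, #c6add7, #e3d6eb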